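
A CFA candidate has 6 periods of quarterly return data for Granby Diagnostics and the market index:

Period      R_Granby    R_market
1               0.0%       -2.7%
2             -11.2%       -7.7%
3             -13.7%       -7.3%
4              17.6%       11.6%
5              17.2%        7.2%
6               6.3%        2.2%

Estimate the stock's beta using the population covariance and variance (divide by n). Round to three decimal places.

1.679

Mean R_i = (0.0 − 11.2 − 13.7 + 17.6 + 17.2 + 6.3) / 6 = 2.7000%
Mean R_m = (-2.7 − 7.7 − 7.3 + 11.6 + 7.2 + 2.2) / 6 = 0.5500%
Σ(R_i − R̄_i)(R_m − R̄_m) = 519.2000  ⇒  Cov = 519.2000 / 6 = 86.5333
Σ(R_m − R̄_m)² = 309.2950  ⇒  Var(R_m) = 309.2950 / 6 = 51.5492
β = Cov / Var(R_m) = 86.5333 / 51.5492 = 1.6787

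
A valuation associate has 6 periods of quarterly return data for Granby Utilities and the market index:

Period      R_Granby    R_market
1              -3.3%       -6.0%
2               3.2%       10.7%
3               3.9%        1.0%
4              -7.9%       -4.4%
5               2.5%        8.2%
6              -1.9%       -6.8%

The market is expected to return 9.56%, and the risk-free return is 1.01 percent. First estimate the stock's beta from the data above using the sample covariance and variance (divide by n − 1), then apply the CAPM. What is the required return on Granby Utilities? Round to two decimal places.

Mean R_i = (-3.3 + 3.2 + 3.9 − 7.9 + 2.5 − 1.9) / 6 = -0.5833%
Mean R_m = (-6.0 + 10.7 + 1.0 − 4.4 + 8.2 − 6.8) / 6 = 0.4500%
Σ(R_i − R̄_i)(R_m − R̄_m) = 127.6950  ⇒  Cov = 127.6950 / 5 = 25.5390
Σ(R_m − R̄_m)² = 283.1150  ⇒  Var(R_m) = 283.1150 / 5 = 56.6230
β = Cov / Var(R_m) = 25.5390 / 56.6230 = 0.4510
MRP = 9.56% − 1.01% = 8.55%
E(R) = R_f + β × MRP = 1.01% + 0.4510 × 8.55% = 4.87%

4.87%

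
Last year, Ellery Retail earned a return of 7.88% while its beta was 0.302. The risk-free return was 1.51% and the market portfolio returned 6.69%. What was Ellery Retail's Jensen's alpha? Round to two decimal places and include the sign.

+4.81%

Market excess return = 6.69% − 1.51% = 5.18%
CAPM benchmark = R_f + β(R_m − R_f) = 1.51% + 0.302 × 5.18% = 3.07436%
α = actual − benchmark = 7.88% − 3.07436% = +4.81%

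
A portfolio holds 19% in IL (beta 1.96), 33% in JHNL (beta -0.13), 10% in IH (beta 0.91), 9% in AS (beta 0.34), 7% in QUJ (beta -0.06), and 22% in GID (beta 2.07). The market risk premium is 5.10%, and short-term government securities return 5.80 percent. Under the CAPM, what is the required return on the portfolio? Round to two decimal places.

β_P = Σ w_i β_i = 0.19×1.96 + 0.33×-0.13 + 0.10×0.91 + 0.09×0.34 + 0.07×-0.06 + 0.22×2.07 = 0.9023
E(R_P) = R_f + β_P × MRP = 5.80% + 0.9023 × 5.10% = 10.40%

10.40%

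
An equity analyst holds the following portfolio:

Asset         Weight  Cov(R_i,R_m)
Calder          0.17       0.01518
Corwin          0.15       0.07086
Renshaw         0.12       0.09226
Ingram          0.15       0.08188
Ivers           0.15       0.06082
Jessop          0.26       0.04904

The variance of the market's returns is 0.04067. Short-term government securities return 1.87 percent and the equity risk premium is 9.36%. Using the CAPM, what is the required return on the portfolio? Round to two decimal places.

15.32%

β_Calder = 0.01518 / 0.04067 = 0.3732
β_Corwin = 0.07086 / 0.04067 = 1.7423
β_Renshaw = 0.09226 / 0.04067 = 2.2685
β_Ingram = 0.08188 / 0.04067 = 2.0133
β_Ivers = 0.06082 / 0.04067 = 1.4955
β_Jessop = 0.04904 / 0.04067 = 1.2058
β_P = Σ w_i β_i = 0.17×0.3732 + 0.15×1.7423 + 0.12×2.2685 + 0.15×2.0133 + 0.15×1.4955 + 0.26×1.2058 = 1.4368
E(R_P) = R_f + β_P × MRP = 1.87% + 1.4368 × 9.36% = 15.32%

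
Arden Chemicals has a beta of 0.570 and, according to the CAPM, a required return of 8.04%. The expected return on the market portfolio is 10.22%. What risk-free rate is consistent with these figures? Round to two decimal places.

5.15%

E(R) = R_f + β(E(R_m) − R_f) = R_f(1 − β) + β·E(R_m)
8.04% = R_f × (1 − 0.570) + 0.570 × 10.22%
8.04% = R_f × 0.430 + 5.82540%
R_f = (8.04% − 5.82540%) / 0.430 = 5.15%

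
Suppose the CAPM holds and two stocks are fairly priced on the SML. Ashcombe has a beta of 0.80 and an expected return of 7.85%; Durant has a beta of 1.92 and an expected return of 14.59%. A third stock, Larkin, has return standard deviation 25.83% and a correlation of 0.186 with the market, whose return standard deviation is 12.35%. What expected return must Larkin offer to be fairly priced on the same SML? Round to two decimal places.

5.38%

MRP = (14.59% − 7.85%) / (1.92 − 0.80) = 6.0179%
R_f = 7.85% − 0.80 × 6.0179% = 3.0357%
β_Larkin = ρ·σ_i/σ_m = 0.186 × 25.83 / 12.35 = 0.3890
E(R_Larkin) = R_f + β × MRP = 3.0357% + 0.3890 × 6.0179% = 5.38%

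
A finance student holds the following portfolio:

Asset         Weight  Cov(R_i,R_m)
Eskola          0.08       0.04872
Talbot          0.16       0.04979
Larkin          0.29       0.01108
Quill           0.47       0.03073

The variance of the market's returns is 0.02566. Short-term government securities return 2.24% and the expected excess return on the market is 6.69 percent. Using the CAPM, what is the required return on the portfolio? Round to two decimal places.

9.94%

β_Eskola = 0.04872 / 0.02566 = 1.8987
β_Talbot = 0.04979 / 0.02566 = 1.9404
β_Larkin = 0.01108 / 0.02566 = 0.4318
β_Quill = 0.03073 / 0.02566 = 1.1976
β_P = Σ w_i β_i = 0.08×1.8987 + 0.16×1.9404 + 0.29×0.4318 + 0.47×1.1976 = 1.1505
E(R_P) = R_f + β_P × MRP = 2.24% + 1.1505 × 6.69% = 9.94%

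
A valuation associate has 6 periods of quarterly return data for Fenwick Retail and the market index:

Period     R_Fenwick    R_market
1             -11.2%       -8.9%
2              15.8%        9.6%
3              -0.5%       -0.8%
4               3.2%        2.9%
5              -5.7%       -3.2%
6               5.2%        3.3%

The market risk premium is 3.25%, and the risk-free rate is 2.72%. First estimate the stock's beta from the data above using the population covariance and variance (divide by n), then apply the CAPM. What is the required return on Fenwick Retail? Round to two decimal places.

Mean R_i = (-11.2 + 15.8 − 0.5 + 3.2 − 5.7 + 5.2) / 6 = 1.1333%
Mean R_m = (-8.9 + 9.6 − 0.8 + 2.9 − 3.2 + 3.3) / 6 = 0.4833%
Σ(R_i − R̄_i)(R_m − R̄_m) = 293.1533  ⇒  Cov = 293.1533 / 6 = 48.8589
Σ(R_m − R̄_m)² = 200.1483  ⇒  Var(R_m) = 200.1483 / 6 = 33.3581
β = Cov / Var(R_m) = 48.8589 / 33.3581 = 1.4647
E(R) = R_f + β × MRP = 2.72% + 1.4647 × 3.25% = 7.48%

7.48%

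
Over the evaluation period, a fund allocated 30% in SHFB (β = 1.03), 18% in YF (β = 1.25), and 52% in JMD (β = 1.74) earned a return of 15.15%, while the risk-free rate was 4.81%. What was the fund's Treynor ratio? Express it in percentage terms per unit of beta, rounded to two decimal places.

β_P = 0.30×1.03 + 0.18×1.25 + 0.52×1.74 = 1.4388
Treynor = (R_P − R_f) / β_P = (15.15% − 4.81%) / 1.4388 = 10.34% / 1.4388 = 7.19%

7.19%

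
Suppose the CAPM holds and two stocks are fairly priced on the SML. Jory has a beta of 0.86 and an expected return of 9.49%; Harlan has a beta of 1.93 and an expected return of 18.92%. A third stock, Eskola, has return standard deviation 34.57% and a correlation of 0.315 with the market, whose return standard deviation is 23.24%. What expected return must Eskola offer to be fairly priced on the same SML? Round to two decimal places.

6.04%

MRP = (18.92% − 9.49%) / (1.93 − 0.86) = 8.8131%
R_f = 9.49% − 0.86 × 8.8131% = 1.9107%
β_Eskola = ρ·σ_i/σ_m = 0.315 × 34.57 / 23.24 = 0.4686
E(R_Eskola) = R_f + β × MRP = 1.9107% + 0.4686 × 8.8131% = 6.04%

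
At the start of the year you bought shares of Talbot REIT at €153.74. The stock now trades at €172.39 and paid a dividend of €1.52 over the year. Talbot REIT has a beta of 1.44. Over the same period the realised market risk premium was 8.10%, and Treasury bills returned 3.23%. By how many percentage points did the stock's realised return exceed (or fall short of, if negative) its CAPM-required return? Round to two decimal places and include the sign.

-1.77%

Realised HPR = (P1 + D1 − P0) / P0 = (172.39 + 1.52 − 153.74) / 153.74 = 20.17 / 153.74 = 13.1196%
CAPM required = R_f + β·MRP = 3.23% + 1.44 × 8.10% = 14.8940%
α = realised − required = 13.1196% − 14.8940% = -1.77%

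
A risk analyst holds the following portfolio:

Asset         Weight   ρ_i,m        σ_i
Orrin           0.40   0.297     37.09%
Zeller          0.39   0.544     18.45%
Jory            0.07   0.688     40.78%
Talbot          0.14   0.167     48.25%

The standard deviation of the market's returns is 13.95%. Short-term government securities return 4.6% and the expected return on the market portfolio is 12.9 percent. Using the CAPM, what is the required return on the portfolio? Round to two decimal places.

11.39%

β_Orrin = 0.297 × 37.09% / 13.95% = 0.7897
β_Zeller = 0.544 × 18.45% / 13.95% = 0.7195
β_Jory = 0.688 × 40.78% / 13.95% = 2.0112
β_Talbot = 0.167 × 48.25% / 13.95% = 0.5776
β_P = Σ w_i β_i = 0.40×0.7897 + 0.39×0.7195 + 0.07×2.0112 + 0.14×0.5776 = 0.8181
MRP = 12.9% − 4.6% = 8.30%
E(R_P) = R_f + β_P × MRP = 4.6% + 0.8181 × 8.3% = 11.39%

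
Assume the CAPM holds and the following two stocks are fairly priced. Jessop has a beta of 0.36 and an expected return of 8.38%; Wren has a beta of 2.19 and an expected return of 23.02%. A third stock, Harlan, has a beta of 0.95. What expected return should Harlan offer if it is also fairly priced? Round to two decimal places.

MRP (SML slope) = (23.02% − 8.38%) / (2.19 − 0.36) = 14.64% / 1.83 = 8.0000%
R_f (intercept) = 8.38% − 0.36 × 8.0000% = 5.5000%
E(R_Harlan) = R_f + β × MRP = 5.5000% + 0.95 × 8.0000% = 13.10%

13.10%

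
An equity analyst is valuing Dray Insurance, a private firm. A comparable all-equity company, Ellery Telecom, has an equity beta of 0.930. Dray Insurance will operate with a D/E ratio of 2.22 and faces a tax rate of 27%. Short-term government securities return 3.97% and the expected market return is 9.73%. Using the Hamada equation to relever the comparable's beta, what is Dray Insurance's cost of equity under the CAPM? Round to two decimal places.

β_L = β_U × [1 + (1 − t)(D/E)] = 0.930 × [1 + (1 − 0.27) × 2.22]
    = 0.930 × [1 + 0.73 × 2.22] = 0.930 × 2.6206 = 2.4372
MRP = 9.73% − 3.97% = 5.76%
E(R) = R_f + β_L × MRP = 3.97% + 2.4372 × 5.76% = 18.01%

18.01%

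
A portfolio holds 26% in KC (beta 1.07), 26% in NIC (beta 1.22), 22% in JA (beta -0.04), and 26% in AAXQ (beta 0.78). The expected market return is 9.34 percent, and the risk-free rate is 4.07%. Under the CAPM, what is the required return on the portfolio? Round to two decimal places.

β_P = Σ w_i β_i = 0.26×1.07 + 0.26×1.22 + 0.22×-0.04 + 0.26×0.78 = 0.7894
MRP = 9.34% − 4.07% = 5.27%
E(R_P) = R_f + β_P × MRP = 4.07% + 0.7894 × 5.27% = 8.23%

8.23%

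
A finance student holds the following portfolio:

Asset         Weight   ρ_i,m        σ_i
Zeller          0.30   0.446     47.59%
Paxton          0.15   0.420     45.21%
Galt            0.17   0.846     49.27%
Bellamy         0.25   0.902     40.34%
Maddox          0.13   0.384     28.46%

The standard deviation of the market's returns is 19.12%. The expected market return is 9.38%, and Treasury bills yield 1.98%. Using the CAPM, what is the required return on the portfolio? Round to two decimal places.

12.36%

β_Zeller = 0.446 × 47.59% / 19.12% = 1.1101
β_Paxton = 0.420 × 45.21% / 19.12% = 0.9931
β_Galt = 0.846 × 49.27% / 19.12% = 2.1800
β_Bellamy = 0.902 × 40.34% / 19.12% = 1.9031
β_Maddox = 0.384 × 28.46% / 19.12% = 0.5716
β_P = Σ w_i β_i = 0.30×1.1101 + 0.15×0.9931 + 0.17×2.1800 + 0.25×1.9031 + 0.13×0.5716 = 1.4027
MRP = 9.38% − 1.98% = 7.40%
E(R_P) = R_f + β_P × MRP = 1.98% + 1.4027 × 7.40% = 12.36%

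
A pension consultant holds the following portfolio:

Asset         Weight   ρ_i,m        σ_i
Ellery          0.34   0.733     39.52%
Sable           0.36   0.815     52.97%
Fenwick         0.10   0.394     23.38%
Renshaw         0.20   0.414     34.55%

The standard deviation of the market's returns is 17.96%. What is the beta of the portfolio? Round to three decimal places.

1.624

β_Ellery = 0.733 × 39.52% / 17.96% = 1.6129
β_Sable = 0.815 × 52.97% / 17.96% = 2.4037
β_Fenwick = 0.394 × 23.38% / 17.96% = 0.5129
β_Renshaw = 0.414 × 34.55% / 17.96% = 0.7964
β_P = Σ w_i β_i = 0.34×1.6129 + 0.36×2.4037 + 0.10×0.5129 + 0.20×0.7964 = 1.6243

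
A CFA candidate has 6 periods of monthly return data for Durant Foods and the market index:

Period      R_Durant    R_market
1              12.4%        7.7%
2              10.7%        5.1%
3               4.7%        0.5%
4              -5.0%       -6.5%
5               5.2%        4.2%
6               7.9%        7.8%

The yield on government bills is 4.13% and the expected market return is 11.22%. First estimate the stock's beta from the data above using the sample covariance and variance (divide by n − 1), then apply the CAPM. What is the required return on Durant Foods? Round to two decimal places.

Mean R_i = (12.4 + 10.7 + 4.7 − 5.0 + 5.2 + 7.9) / 6 = 5.9833%
Mean R_m = (7.7 + 5.1 + 0.5 − 6.5 + 4.2 + 7.8) / 6 = 3.1333%
Σ(R_i − R̄_i)(R_m − R̄_m) = 155.8733  ⇒  Cov = 155.8733 / 5 = 31.1747
Σ(R_m − R̄_m)² = 147.3733  ⇒  Var(R_m) = 147.3733 / 5 = 29.4747
β = Cov / Var(R_m) = 31.1747 / 29.4747 = 1.0577
MRP = 11.22% − 4.13% = 7.09%
E(R) = R_f + β × MRP = 4.13% + 1.0577 × 7.09% = 11.63%

11.63%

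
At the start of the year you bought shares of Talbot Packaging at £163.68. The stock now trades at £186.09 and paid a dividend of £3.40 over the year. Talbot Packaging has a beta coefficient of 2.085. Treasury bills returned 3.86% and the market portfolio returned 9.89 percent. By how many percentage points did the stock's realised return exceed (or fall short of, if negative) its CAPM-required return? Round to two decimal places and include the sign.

Realised HPR = (P1 + D1 − P0) / P0 = (186.09 + 3.40 − 163.68) / 163.68 = 25.81 / 163.68 = 15.7686%
MRP = 9.89% − 3.86% = 6.03%
CAPM required = R_f + β·MRP = 3.86% + 2.085 × 6.03% = 16.43255%
α = realised − required = 15.7686% − 16.43255% = -0.66%

-0.66%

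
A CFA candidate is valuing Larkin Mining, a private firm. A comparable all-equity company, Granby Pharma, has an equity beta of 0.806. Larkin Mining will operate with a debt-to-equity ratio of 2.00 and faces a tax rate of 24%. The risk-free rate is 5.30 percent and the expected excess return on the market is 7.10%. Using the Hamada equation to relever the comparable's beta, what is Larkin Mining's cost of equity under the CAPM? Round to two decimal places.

19.72%

β_L = β_U × [1 + (1 − t)(D/E)] = 0.806 × [1 + (1 − 0.24) × 2.00]
    = 0.806 × [1 + 0.76 × 2.00] = 0.806 × 2.5200 = 2.0311
E(R) = R_f + β_L × MRP = 5.30% + 2.0311 × 7.10% = 19.72%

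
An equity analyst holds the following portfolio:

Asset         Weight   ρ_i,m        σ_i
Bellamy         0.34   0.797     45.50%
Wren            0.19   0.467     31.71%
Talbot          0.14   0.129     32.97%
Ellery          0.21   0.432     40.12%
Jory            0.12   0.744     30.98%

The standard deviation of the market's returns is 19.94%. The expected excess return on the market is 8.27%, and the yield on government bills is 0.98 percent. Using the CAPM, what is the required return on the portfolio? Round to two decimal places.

β_Bellamy = 0.797 × 45.50% / 19.94% = 1.8186
β_Wren = 0.467 × 31.71% / 19.94% = 0.7427
β_Talbot = 0.129 × 32.97% / 19.94% = 0.2133
β_Ellery = 0.432 × 40.12% / 19.94% = 0.8692
β_Jory = 0.744 × 30.98% / 19.94% = 1.1559
β_P = Σ w_i β_i = 0.34×1.8186 + 0.19×0.7427 + 0.14×0.2133 + 0.21×0.8692 + 0.12×1.1559 = 1.1105
E(R_P) = R_f + β_P × MRP = 0.98% + 1.1105 × 8.27% = 10.16%

10.16%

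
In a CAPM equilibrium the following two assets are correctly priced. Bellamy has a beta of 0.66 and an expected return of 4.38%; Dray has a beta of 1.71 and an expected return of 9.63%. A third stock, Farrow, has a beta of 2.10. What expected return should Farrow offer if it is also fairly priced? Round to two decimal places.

11.58%

MRP (SML slope) = (9.63% − 4.38%) / (1.71 − 0.66) = 5.25% / 1.05 = 5.0000%
R_f (intercept) = 4.38% − 0.66 × 5.0000% = 1.0800%
E(R_Farrow) = R_f + β × MRP = 1.0800% + 2.10 × 5.0000% = 11.58%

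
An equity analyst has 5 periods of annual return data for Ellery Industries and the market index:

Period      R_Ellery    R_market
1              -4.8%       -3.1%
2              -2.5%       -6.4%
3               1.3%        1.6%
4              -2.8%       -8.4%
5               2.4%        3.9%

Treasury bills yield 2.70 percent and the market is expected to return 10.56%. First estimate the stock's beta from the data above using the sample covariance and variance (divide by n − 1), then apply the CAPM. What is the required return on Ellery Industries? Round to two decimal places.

6.33%

Mean R_i = (-4.8 − 2.5 + 1.3 − 2.8 + 2.4) / 5 = -1.2800%
Mean R_m = (-3.1 − 6.4 + 1.6 − 8.4 + 3.9) / 5 = -2.4800%
Σ(R_i − R̄_i)(R_m − R̄_m) = 49.9680  ⇒  Cov = 49.9680 / 4 = 12.4920
Σ(R_m − R̄_m)² = 108.1480  ⇒  Var(R_m) = 108.1480 / 4 = 27.0370
β = Cov / Var(R_m) = 12.4920 / 27.0370 = 0.4620
MRP = 10.56% − 2.70% = 7.86%
E(R) = R_f + β × MRP = 2.70% + 0.4620 × 7.86% = 6.33%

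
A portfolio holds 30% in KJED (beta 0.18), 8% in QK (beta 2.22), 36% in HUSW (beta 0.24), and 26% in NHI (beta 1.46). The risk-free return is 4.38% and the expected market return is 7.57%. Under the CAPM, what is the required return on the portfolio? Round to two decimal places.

β_P = Σ w_i β_i = 0.30×0.18 + 0.08×2.22 + 0.36×0.24 + 0.26×1.46 = 0.6976
MRP = 7.57% − 4.38% = 3.19%
E(R_P) = R_f + β_P × MRP = 4.38% + 0.6976 × 3.19% = 6.61%

6.61%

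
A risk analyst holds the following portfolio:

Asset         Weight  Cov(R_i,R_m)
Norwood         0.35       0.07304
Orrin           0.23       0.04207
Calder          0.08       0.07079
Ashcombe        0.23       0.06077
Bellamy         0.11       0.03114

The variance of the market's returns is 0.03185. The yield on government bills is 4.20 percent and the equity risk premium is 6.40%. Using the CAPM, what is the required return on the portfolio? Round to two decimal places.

β_Norwood = 0.07304 / 0.03185 = 2.2932
β_Orrin = 0.04207 / 0.03185 = 1.3209
β_Calder = 0.07079 / 0.03185 = 2.2226
β_Ashcombe = 0.06077 / 0.03185 = 1.9080
β_Bellamy = 0.03114 / 0.03185 = 0.9777
β_P = Σ w_i β_i = 0.35×2.2932 + 0.23×1.3209 + 0.08×2.2226 + 0.23×1.9080 + 0.11×0.9777 = 1.8306
E(R_P) = R_f + β_P × MRP = 4.20% + 1.8306 × 6.40% = 15.92%

15.92%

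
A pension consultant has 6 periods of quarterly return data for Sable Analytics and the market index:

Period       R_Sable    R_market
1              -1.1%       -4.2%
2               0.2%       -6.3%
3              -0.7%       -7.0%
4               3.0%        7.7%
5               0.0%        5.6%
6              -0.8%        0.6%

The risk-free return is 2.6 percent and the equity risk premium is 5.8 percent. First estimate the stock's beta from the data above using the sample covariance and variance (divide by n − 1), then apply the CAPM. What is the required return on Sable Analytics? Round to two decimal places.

Mean R_i = (-1.1 + 0.2 − 0.7 + 3.0 + 0.0 − 0.8) / 6 = 0.1000%
Mean R_m = (-4.2 − 6.3 − 7.0 + 7.7 + 5.6 + 0.6) / 6 = -0.6000%
Σ(R_i − R̄_i)(R_m − R̄_m) = 31.2400  ⇒  Cov = 31.2400 / 5 = 6.2480
Σ(R_m − R̄_m)² = 195.1800  ⇒  Var(R_m) = 195.1800 / 5 = 39.0360
β = Cov / Var(R_m) = 6.2480 / 39.0360 = 0.1601
E(R) = R_f + β × MRP = 2.6% + 0.1601 × 5.8% = 3.53%

3.53%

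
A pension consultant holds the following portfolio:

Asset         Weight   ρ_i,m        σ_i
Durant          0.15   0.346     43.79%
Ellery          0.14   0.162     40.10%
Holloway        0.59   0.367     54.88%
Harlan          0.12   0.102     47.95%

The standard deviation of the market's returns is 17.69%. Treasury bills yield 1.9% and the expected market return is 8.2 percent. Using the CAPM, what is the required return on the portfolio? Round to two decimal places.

β_Durant = 0.346 × 43.79% / 17.69% = 0.8565
β_Ellery = 0.162 × 40.10% / 17.69% = 0.3672
β_Holloway = 0.367 × 54.88% / 17.69% = 1.1386
β_Harlan = 0.102 × 47.95% / 17.69% = 0.2765
β_P = Σ w_i β_i = 0.15×0.8565 + 0.14×0.3672 + 0.59×1.1386 + 0.12×0.2765 = 0.8848
MRP = 8.2% − 1.9% = 6.30%
E(R_P) = R_f + β_P × MRP = 1.9% + 0.8848 × 6.3% = 7.47%

7.47%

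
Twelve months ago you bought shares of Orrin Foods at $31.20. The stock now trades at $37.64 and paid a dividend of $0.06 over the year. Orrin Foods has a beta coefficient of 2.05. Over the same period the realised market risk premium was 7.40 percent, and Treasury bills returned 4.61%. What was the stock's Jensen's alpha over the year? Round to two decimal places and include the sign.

Realised HPR = (P1 + D1 − P0) / P0 = (37.64 + 0.06 − 31.20) / 31.20 = 6.50 / 31.20 = 20.8333%
CAPM required = R_f + β·MRP = 4.61% + 2.05 × 7.40% = 19.7800%
α = realised − required = 20.8333% − 19.7800% = +1.05%

+1.05%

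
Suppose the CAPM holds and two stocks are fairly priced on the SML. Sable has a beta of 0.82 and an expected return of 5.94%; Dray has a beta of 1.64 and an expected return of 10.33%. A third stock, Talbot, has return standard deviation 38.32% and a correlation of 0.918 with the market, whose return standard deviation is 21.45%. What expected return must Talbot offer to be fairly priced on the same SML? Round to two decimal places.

10.33%

MRP = (10.33% − 5.94%) / (1.64 − 0.82) = 5.3537%
R_f = 5.94% − 0.82 × 5.3537% = 1.5500%
β_Talbot = ρ·σ_i/σ_m = 0.918 × 38.32 / 21.45 = 1.6400
E(R_Talbot) = R_f + β × MRP = 1.5500% + 1.6400 × 5.3537% = 10.33%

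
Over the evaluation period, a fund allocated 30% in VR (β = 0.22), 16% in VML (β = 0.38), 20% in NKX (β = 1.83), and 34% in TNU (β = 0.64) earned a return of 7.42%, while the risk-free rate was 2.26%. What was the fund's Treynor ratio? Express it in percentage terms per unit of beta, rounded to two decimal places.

7.26%

β_P = 0.30×0.22 + 0.16×0.38 + 0.20×1.83 + 0.34×0.64 = 0.7104
Treynor = (R_P − R_f) / β_P = (7.42% − 2.26%) / 0.7104 = 5.16% / 0.7104 = 7.26%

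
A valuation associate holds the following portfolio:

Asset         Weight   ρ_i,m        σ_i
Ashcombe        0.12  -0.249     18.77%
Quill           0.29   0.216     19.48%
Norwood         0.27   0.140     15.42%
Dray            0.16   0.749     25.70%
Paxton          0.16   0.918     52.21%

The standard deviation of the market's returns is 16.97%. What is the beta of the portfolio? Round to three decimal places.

β_Ashcombe = -0.249 × 18.77% / 16.97% = -0.2754
β_Quill = 0.216 × 19.48% / 16.97% = 0.2479
β_Norwood = 0.140 × 15.42% / 16.97% = 0.1272
β_Dray = 0.749 × 25.70% / 16.97% = 1.1343
β_Paxton = 0.918 × 52.21% / 16.97% = 2.8243
β_P = Σ w_i β_i = 0.12×-0.2754 + 0.29×0.2479 + 0.27×0.1272 + 0.16×1.1343 + 0.16×2.8243 = 0.7066

0.707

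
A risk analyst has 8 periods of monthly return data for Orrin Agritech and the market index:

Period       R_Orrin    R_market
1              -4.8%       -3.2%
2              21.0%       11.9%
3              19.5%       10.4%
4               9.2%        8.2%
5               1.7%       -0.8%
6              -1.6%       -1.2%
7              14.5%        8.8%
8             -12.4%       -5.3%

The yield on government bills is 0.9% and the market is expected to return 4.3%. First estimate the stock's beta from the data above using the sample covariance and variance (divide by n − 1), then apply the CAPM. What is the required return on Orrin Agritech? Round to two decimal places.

6.73%

Mean R_i = (-4.8 + 21.0 + 19.5 + 9.2 + 1.7 − 1.6 + 14.5 − 12.4) / 8 = 5.8875%
Mean R_m = (-3.2 + 11.9 + 10.4 + 8.2 − 0.8 − 1.2 + 8.8 − 5.3) / 8 = 3.6000%
Σ(R_i − R̄_i)(R_m − R̄_m) = 567.8200  ⇒  Cov = 567.8200 / 7 = 81.1171
Σ(R_m − R̄_m)² = 331.1800  ⇒  Var(R_m) = 331.1800 / 7 = 47.3114
β = Cov / Var(R_m) = 81.1171 / 47.3114 = 1.7145
MRP = 4.3% − 0.9% = 3.40%
E(R) = R_f + β × MRP = 0.9% + 1.7145 × 3.4% = 6.73%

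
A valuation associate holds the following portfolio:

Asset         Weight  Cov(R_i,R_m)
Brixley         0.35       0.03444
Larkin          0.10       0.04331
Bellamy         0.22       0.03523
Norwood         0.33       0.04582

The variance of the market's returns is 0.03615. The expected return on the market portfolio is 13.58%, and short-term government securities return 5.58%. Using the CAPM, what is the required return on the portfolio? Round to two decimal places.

β_Brixley = 0.03444 / 0.03615 = 0.9527
β_Larkin = 0.04331 / 0.03615 = 1.1981
β_Bellamy = 0.03523 / 0.03615 = 0.9746
β_Norwood = 0.04582 / 0.03615 = 1.2675
β_P = Σ w_i β_i = 0.35×0.9527 + 0.10×1.1981 + 0.22×0.9746 + 0.33×1.2675 = 1.0859
MRP = 13.58% − 5.58% = 8.00%
E(R_P) = R_f + β_P × MRP = 5.58% + 1.0859 × 8.00% = 14.27%

14.27%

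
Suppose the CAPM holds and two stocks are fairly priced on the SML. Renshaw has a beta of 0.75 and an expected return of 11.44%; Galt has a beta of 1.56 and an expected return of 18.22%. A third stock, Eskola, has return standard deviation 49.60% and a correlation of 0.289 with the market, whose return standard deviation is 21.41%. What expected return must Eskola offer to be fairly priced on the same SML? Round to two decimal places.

10.77%

MRP = (18.22% − 11.44%) / (1.56 − 0.75) = 8.3704%
R_f = 11.44% − 0.75 × 8.3704% = 5.1622%
β_Eskola = ρ·σ_i/σ_m = 0.289 × 49.60 / 21.41 = 0.6695
E(R_Eskola) = R_f + β × MRP = 5.1622% + 0.6695 × 8.3704% = 10.77%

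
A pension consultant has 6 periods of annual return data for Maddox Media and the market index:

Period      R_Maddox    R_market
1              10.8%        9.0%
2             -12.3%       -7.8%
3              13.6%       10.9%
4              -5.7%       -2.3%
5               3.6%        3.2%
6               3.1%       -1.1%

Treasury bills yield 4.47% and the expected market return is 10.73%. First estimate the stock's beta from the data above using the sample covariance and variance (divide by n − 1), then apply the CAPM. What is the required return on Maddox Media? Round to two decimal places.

12.77%

Mean R_i = (10.8 − 12.3 + 13.6 − 5.7 + 3.6 + 3.1) / 6 = 2.1833%
Mean R_m = (9.0 − 7.8 + 10.9 − 2.3 + 3.2 − 1.1) / 6 = 1.9833%
Σ(R_i − R̄_i)(R_m − R̄_m) = 336.6183  ⇒  Cov = 336.6183 / 5 = 67.3237
Σ(R_m − R̄_m)² = 253.7883  ⇒  Var(R_m) = 253.7883 / 5 = 50.7577
β = Cov / Var(R_m) = 67.3237 / 50.7577 = 1.3264
MRP = 10.73% − 4.47% = 6.26%
E(R) = R_f + β × MRP = 4.47% + 1.3264 × 6.26% = 12.77%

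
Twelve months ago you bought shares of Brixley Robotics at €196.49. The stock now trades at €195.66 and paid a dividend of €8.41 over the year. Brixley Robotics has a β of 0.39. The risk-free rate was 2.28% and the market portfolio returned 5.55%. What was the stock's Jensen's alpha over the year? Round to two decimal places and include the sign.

+0.30%

Realised HPR = (P1 + D1 − P0) / P0 = (195.66 + 8.41 − 196.49) / 196.49 = 7.58 / 196.49 = 3.8577%
MRP = 5.55% − 2.28% = 3.27%
CAPM required = R_f + β·MRP = 2.28% + 0.39 × 3.27% = 3.5553%
α = realised − required = 3.8577% − 3.5553% = +0.30%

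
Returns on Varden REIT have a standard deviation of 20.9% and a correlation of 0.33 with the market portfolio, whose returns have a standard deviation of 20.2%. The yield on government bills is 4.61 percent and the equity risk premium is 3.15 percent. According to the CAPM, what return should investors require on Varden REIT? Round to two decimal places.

β = ρ × σ_i / σ_m = 0.33 × 20.9% / 20.2% = 0.3414
E(R) = 4.61% + 0.3414 × 3.15% = 5.69%

5.69%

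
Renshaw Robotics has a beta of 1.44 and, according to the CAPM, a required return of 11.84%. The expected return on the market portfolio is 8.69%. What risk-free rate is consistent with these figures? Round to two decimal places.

1.53%

E(R) = R_f + β(E(R_m) − R_f) = R_f(1 − β) + β·E(R_m)
11.84% = R_f × (1 − 1.44) + 1.44 × 8.69%
11.84% = R_f × -0.44 + 12.5136%
R_f = (11.84% − 12.5136%) / -0.44 = 1.53%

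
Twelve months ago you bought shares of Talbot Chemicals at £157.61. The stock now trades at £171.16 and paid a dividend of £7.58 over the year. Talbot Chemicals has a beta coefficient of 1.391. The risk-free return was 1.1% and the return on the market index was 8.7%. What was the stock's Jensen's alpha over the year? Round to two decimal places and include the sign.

+1.73%

Realised HPR = (P1 + D1 − P0) / P0 = (171.16 + 7.58 − 157.61) / 157.61 = 21.13 / 157.61 = 13.4065%
MRP = 8.7% − 1.1% = 7.60%
CAPM required = R_f + β·MRP = 1.1% + 1.391 × 7.6% = 11.6716%
α = realised − required = 13.4065% − 11.6716% = +1.73%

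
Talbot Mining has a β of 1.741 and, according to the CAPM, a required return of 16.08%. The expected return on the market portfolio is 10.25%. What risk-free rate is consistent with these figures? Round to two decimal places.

2.38%

E(R) = R_f + β(E(R_m) − R_f) = R_f(1 − β) + β·E(R_m)
16.08% = R_f × (1 − 1.741) + 1.741 × 10.25%
16.08% = R_f × -0.741 + 17.84525%
R_f = (16.08% − 17.84525%) / -0.741 = 2.38%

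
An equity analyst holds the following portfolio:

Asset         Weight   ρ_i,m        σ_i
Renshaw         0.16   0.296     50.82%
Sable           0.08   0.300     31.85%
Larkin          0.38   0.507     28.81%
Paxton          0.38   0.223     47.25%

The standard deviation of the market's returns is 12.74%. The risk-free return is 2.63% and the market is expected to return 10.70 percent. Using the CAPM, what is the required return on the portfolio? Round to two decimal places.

β_Renshaw = 0.296 × 50.82% / 12.74% = 1.1807
β_Sable = 0.300 × 31.85% / 12.74% = 0.7500
β_Larkin = 0.507 × 28.81% / 12.74% = 1.1465
β_Paxton = 0.223 × 47.25% / 12.74% = 0.8271
β_P = Σ w_i β_i = 0.16×1.1807 + 0.08×0.7500 + 0.38×1.1465 + 0.38×0.8271 = 0.9989
MRP = 10.70% − 2.63% = 8.07%
E(R_P) = R_f + β_P × MRP = 2.63% + 0.9989 × 8.07% = 10.69%

10.69%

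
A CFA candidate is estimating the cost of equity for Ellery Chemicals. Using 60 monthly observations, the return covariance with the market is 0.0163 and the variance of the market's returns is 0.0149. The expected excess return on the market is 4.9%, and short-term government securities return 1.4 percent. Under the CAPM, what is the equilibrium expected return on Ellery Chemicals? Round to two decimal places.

6.76%

β = Cov(R_i, R_m) / Var(R_m) = 0.0163 / 0.0149 = 1.0940
E(R) = R_f + β × MRP = 1.4% + 1.0940 × 4.9% = 6.76%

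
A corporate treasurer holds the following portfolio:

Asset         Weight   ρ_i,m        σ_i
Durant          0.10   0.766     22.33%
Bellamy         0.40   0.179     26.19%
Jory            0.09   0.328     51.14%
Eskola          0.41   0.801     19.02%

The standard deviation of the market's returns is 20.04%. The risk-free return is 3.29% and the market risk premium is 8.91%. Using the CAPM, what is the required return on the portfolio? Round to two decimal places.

β_Durant = 0.766 × 22.33% / 20.04% = 0.8535
β_Bellamy = 0.179 × 26.19% / 20.04% = 0.2339
β_Jory = 0.328 × 51.14% / 20.04% = 0.8370
β_Eskola = 0.801 × 19.02% / 20.04% = 0.7602
β_P = Σ w_i β_i = 0.10×0.8535 + 0.40×0.2339 + 0.09×0.8370 + 0.41×0.7602 = 0.5659
E(R_P) = R_f + β_P × MRP = 3.29% + 0.5659 × 8.91% = 8.33%

8.33%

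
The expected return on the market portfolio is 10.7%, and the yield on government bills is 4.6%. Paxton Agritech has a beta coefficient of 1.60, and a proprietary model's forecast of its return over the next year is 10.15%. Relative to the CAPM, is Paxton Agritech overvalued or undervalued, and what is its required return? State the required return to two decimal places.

Overvalued; required return 14.36%

MRP = 10.7% − 4.6% = 6.10%
Required return = R_f + β·MRP = 4.6% + 1.60 × 6.1% = 14.36%
Forecast 10.15% < required 14.36% → the stock plots below the SML → overvalued.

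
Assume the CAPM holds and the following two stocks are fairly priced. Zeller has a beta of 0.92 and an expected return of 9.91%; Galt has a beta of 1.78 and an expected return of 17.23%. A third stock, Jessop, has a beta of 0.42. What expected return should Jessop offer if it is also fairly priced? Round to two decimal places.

5.65%

MRP (SML slope) = (17.23% − 9.91%) / (1.78 − 0.92) = 7.32% / 0.86 = 8.5116%
R_f (intercept) = 9.91% − 0.92 × 8.5116% = 2.0793%
E(R_Jessop) = R_f + β × MRP = 2.0793% + 0.42 × 8.5116% = 5.65%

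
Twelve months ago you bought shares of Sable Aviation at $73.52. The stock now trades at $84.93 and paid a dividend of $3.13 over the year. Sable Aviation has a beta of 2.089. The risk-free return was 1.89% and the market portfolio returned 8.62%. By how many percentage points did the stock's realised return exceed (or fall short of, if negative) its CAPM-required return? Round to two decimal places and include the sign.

+3.83%

Realised HPR = (P1 + D1 − P0) / P0 = (84.93 + 3.13 − 73.52) / 73.52 = 14.54 / 73.52 = 19.7769%
MRP = 8.62% − 1.89% = 6.73%
CAPM required = R_f + β·MRP = 1.89% + 2.089 × 6.73% = 15.94897%
α = realised − required = 19.7769% − 15.94897% = +3.83%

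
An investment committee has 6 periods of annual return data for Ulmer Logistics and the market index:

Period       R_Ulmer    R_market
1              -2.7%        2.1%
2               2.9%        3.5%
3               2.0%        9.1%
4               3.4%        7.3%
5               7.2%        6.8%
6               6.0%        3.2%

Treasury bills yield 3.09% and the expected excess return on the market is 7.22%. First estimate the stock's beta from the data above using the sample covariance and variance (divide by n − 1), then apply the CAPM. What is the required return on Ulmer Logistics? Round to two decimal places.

5.97%

Mean R_i = (-2.7 + 2.9 + 2.0 + 3.4 + 7.2 + 6.0) / 6 = 3.1333%
Mean R_m = (2.1 + 3.5 + 9.1 + 7.3 + 6.8 + 3.2) / 6 = 5.3333%
Σ(R_i − R̄_i)(R_m − R̄_m) = 15.3933  ⇒  Cov = 15.3933 / 5 = 3.0787
Σ(R_m − R̄_m)² = 38.5733  ⇒  Var(R_m) = 38.5733 / 5 = 7.7147
β = Cov / Var(R_m) = 3.0787 / 7.7147 = 0.3991
E(R) = R_f + β × MRP = 3.09% + 0.3991 × 7.22% = 5.97%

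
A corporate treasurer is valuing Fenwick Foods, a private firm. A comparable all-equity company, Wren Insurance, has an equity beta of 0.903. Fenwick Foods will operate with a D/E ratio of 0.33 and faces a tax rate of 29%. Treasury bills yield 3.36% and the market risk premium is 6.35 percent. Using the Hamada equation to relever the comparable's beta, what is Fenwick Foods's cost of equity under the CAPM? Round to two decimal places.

β_L = β_U × [1 + (1 − t)(D/E)] = 0.903 × [1 + (1 − 0.29) × 0.33]
    = 0.903 × [1 + 0.71 × 0.33] = 0.903 × 1.2343 = 1.1146
E(R) = R_f + β_L × MRP = 3.36% + 1.1146 × 6.35% = 10.44%

10.44%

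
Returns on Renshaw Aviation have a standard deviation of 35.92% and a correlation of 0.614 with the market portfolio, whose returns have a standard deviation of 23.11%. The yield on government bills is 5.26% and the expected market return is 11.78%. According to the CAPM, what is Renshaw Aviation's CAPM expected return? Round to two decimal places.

β = ρ × σ_i / σ_m = 0.614 × 35.92% / 23.11% = 0.9543
MRP = 11.78% − 5.26% = 6.52%
E(R) = 5.26% + 0.9543 × 6.52% = 11.48%

11.48%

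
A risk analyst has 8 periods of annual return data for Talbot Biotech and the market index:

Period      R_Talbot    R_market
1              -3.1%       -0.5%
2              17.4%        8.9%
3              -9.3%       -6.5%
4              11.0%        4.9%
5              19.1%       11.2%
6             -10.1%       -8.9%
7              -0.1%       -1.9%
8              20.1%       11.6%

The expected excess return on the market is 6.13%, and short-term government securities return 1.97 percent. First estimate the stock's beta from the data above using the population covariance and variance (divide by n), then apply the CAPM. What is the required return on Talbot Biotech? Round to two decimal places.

Mean R_i = (-3.1 + 17.4 − 9.3 + 11.0 + 19.1 − 10.1 − 0.1 + 20.1) / 8 = 5.6250%
Mean R_m = (-0.5 + 8.9 − 6.5 + 4.9 + 11.2 − 8.9 − 1.9 + 11.6) / 8 = 2.3500%
Σ(R_i − R̄_i)(R_m − R̄_m) = 702.1700  ⇒  Cov = 702.1700 / 8 = 87.7713
Σ(R_m − R̄_m)² = 444.3600  ⇒  Var(R_m) = 444.3600 / 8 = 55.5450
β = Cov / Var(R_m) = 87.7713 / 55.5450 = 1.5802
E(R) = R_f + β × MRP = 1.97% + 1.5802 × 6.13% = 11.66%

11.66%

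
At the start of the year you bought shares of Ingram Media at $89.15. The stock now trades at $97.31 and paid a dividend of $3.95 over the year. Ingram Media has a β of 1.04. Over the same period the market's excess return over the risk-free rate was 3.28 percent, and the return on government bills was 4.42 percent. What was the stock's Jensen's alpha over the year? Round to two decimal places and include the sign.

+5.75%

Realised HPR = (P1 + D1 − P0) / P0 = (97.31 + 3.95 − 89.15) / 89.15 = 12.11 / 89.15 = 13.5838%
CAPM required = R_f + β·MRP = 4.42% + 1.04 × 3.28% = 7.8312%
α = realised − required = 13.5838% − 7.8312% = +5.75%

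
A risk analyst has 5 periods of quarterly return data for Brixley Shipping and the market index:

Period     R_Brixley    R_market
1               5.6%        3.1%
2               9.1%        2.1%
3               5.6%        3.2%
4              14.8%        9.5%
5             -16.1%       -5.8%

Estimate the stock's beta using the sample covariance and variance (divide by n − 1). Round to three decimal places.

Mean R_i = (5.6 + 9.1 + 5.6 + 14.8 − 16.1) / 5 = 3.8000%
Mean R_m = (3.1 + 2.1 + 3.2 + 9.5 − 5.8) / 5 = 2.4200%
Σ(R_i − R̄_i)(R_m − R̄_m) = 242.3900  ⇒  Cov = 242.3900 / 4 = 60.5975
Σ(R_m − R̄_m)² = 118.8680  ⇒  Var(R_m) = 118.8680 / 4 = 29.7170
β = Cov / Var(R_m) = 60.5975 / 29.7170 = 2.0392

2.039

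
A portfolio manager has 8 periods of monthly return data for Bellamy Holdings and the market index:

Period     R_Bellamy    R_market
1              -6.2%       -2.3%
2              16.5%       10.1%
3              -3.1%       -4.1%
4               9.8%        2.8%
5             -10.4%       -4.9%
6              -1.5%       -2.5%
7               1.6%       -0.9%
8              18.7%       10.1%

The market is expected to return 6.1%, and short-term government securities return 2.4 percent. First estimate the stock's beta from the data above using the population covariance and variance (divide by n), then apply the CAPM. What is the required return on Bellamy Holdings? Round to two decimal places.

8.70%

Mean R_i = (-6.2 + 16.5 − 3.1 + 9.8 − 10.4 − 1.5 + 1.6 + 18.7) / 8 = 3.1750%
Mean R_m = (-2.3 + 10.1 − 4.1 + 2.8 − 4.9 − 2.5 − 0.9 + 10.1) / 8 = 1.0375%
Σ(R_i − R̄_i)(R_m − R̄_m) = 436.8475  ⇒  Cov = 436.8475 / 8 = 54.6059
Σ(R_m − R̄_m)² = 256.4188  ⇒  Var(R_m) = 256.4188 / 8 = 32.0524
β = Cov / Var(R_m) = 54.6059 / 32.0524 = 1.7036
MRP = 6.1% − 2.4% = 3.70%
E(R) = R_f + β × MRP = 2.4% + 1.7036 × 3.7% = 8.70%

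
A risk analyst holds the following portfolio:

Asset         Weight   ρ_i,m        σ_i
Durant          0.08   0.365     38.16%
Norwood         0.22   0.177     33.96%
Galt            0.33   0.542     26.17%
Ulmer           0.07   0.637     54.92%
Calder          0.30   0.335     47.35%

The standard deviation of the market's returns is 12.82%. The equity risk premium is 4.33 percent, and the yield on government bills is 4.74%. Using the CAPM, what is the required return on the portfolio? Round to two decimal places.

9.58%

β_Durant = 0.365 × 38.16% / 12.82% = 1.0865
β_Norwood = 0.177 × 33.96% / 12.82% = 0.4689
β_Galt = 0.542 × 26.17% / 12.82% = 1.1064
β_Ulmer = 0.637 × 54.92% / 12.82% = 2.7289
β_Calder = 0.335 × 47.35% / 12.82% = 1.2373
β_P = Σ w_i β_i = 0.08×1.0865 + 0.22×0.4689 + 0.33×1.1064 + 0.07×2.7289 + 0.30×1.2373 = 1.1174
E(R_P) = R_f + β_P × MRP = 4.74% + 1.1174 × 4.33% = 9.58%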